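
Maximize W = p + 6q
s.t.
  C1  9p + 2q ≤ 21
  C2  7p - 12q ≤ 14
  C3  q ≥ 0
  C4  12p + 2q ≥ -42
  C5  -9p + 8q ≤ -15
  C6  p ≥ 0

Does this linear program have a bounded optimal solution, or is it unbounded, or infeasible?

bounded optimum

Vertices and W = p + 6q:
  (140/61, 21/122) → W = 203/61
  (11/5, 3/5) → W = 29/5
  (2, 0) → W = 2
  (5/3, 0) → W = 5/3
The feasible region has finitely many vertices and no improving ray; the maximum is 29/5 at (11/5, 3/5).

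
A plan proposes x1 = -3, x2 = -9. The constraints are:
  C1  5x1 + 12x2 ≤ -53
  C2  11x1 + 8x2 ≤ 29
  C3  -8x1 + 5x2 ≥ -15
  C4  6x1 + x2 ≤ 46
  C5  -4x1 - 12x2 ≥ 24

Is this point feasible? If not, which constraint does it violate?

Constraint C3: -8x1 + 5x2 = -21, which is not ≥ -15. All other constraints are satisfied.

not feasible — violates C3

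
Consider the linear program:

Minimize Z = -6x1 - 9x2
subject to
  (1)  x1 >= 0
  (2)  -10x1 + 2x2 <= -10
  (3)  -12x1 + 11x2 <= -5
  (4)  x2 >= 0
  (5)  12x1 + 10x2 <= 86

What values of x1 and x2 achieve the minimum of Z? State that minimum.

x1 = 83/21, x2 = 27/7, minimum Z = -409/7

Extreme points and Z = -6x1 - 9x2:
  (50/43, 35/43) → Z = -615/43
  (1, 0) → Z = -6
  (83/21, 27/7) → Z = -409/7
  (43/6, 0) → Z = -43

The binding constraints are -12x1 + 11x2 = -5 and 12x1 + 10x2 = 86.
Solving simultaneously gives x1 = 83/21, x2 = 27/7.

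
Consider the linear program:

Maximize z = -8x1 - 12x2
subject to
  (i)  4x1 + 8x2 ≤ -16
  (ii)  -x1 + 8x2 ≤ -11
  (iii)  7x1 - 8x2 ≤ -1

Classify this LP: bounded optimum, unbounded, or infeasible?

From the feasible point (-2, -13/8), moving in the direction (-8, -7) keeps every constraint satisfied while z increases without bound.

unbounded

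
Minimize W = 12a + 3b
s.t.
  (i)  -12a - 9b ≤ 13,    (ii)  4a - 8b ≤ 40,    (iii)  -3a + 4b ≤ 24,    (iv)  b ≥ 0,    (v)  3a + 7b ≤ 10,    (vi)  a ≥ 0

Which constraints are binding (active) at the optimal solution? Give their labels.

Vertices and W = 12a + 3b:
  (10/3, 0) → W = 40
  (0, 0) → W = 0
  (0, 10/7) → W = 30/7

The minimum is at (0, 0). Substituting into each constraint, equality holds for (iv) and (vi); the remaining constraints have slack.

(iv) and (vi)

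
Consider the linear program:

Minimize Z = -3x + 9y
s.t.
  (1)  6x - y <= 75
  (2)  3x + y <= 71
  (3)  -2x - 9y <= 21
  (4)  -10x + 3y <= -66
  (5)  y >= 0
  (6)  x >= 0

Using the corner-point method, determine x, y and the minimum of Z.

Extreme points and Z = -3x + 9y:
  (146/9, 67/3) → Z = 457/3
  (25/2, 0) → Z = -75/2
  (279/19, 512/19) → Z = 3771/19
  (33/5, 0) → Z = -99/5

The optimum lies where 6x - y = 75 and y = 0.
Solving simultaneously gives x = 25/2, y = 0.

x = 25/2, y = 0, minimum Z = -75/2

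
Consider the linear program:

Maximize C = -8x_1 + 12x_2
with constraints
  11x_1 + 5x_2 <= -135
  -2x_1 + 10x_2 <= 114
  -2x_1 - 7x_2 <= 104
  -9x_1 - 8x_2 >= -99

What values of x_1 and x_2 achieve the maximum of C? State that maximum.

x_1 = -919/17, x_2 = 10/17, maximum C = 7472/17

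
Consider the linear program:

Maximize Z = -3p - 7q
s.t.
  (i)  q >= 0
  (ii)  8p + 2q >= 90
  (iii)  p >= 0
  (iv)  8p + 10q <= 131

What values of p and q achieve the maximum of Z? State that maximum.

p = 45/4, q = 0, maximum Z = -135/4

Extreme points and Z = -3p - 7q:
  (45/4, 0) → Z = -135/4
  (131/8, 0) → Z = -393/8
  (319/32, 41/8) → Z = -2105/32

The optimum lies where q = 0 and 8p + 2q = 90.
Solving simultaneously gives p = 45/4, q = 0.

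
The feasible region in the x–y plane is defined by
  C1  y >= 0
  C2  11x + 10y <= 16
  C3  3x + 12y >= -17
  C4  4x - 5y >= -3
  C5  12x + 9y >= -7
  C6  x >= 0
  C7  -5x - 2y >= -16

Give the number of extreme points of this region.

4

Of the 21 pairwise boundary intersections, those satisfying every inequality are:
  (16/11, 0)
  (0, 0)
  (10/19, 97/95)
  (0, 3/5)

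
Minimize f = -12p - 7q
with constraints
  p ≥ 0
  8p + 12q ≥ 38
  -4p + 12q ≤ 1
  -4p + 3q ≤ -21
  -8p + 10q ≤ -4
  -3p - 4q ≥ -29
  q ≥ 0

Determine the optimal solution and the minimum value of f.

p = 29/3, q = 0, minimum f = -116

Vertices and f = -12p - 7q:
  (171/25, 53/25) → f = -2423/25
  (21/4, 0) → f = -63
  (29/3, 0) → f = -116

The binding constraints are -3p - 4q = -29 and q = 0.
Solving simultaneously gives p = 29/3, q = 0.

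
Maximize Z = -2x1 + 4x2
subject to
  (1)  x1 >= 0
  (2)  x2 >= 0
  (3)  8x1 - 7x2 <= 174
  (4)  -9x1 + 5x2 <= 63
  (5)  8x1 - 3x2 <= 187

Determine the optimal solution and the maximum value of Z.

Vertices and Z = -2x1 + 4x2:
  (0, 0) → Z = 0
  (0, 63/5) → Z = 252/5
  (87/4, 0) → Z = -87/2
  (787/32, 13/4) → Z = -579/16
  (1124/13, 2187/13) → Z = 500

x1 = 1124/13, x2 = 2187/13, maximum Z = 500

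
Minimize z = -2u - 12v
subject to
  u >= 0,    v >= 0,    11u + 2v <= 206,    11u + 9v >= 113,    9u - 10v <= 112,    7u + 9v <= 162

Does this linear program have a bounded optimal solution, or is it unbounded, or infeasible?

bounded optimum

Corner points and z = -2u - 12v:
  (0, 113/9) → z = -452/3
  (0, 18) → z = -216
  (113/11, 0) → z = -226/11
  (112/9, 0) → z = -224/9
  (2628/151, 674/151) → z = -13344/151
The feasible region has finitely many vertices and no improving ray; the minimum is -216 at (0, 18).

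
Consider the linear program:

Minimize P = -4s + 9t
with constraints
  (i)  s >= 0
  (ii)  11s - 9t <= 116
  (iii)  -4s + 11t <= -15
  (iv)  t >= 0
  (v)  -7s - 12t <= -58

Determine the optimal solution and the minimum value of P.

The optimum lies where 11s - 9t = 116 and t = 0.
Solving simultaneously gives s = 116/11, t = 0.

s = 116/11, t = 0, minimum P = -464/11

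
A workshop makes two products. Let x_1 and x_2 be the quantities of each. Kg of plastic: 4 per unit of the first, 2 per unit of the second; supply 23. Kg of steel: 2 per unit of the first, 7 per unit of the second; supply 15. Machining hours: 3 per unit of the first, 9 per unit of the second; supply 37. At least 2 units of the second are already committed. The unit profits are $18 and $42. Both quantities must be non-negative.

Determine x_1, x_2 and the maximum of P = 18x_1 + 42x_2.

Corner points and P = 18x_1 + 42x_2:
  (0, 15/7) → P = 90
  (0, 2) → P = 84
  (1/2, 2) → P = 93

x_1 = 1/2, x_2 = 2, maximum P = 93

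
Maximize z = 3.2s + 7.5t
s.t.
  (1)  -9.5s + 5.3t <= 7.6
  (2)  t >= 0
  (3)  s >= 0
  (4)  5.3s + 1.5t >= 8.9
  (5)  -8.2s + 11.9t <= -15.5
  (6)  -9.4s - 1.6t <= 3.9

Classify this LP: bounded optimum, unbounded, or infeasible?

From the feasible point (155/82, 0), moving in the direction (11.9, 8.2) keeps every constraint satisfied while z increases without bound.

unbounded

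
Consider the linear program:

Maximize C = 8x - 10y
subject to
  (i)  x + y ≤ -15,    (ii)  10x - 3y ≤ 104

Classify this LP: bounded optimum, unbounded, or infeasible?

From the feasible point (59/13, -254/13), moving in the direction (-3, -10) keeps every constraint satisfied while C increases without bound.

unbounded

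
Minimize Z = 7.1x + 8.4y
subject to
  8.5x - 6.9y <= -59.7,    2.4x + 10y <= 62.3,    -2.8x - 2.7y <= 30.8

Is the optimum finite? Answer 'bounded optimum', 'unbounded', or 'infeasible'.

bounded optimum

Corner points and Z = 7.1x + 8.4y:
  (-16713/10156, 67283/10156) → Z = 4465149/101560
  (-12457/1409, -9464/4227) → Z = -1149439/14090
  (-47621/2152, 6209/538) → Z = -1294867/21520
The feasible region has finitely many vertices and no improving ray; the minimum is -1149439/14090 at (-12457/1409, -9464/4227).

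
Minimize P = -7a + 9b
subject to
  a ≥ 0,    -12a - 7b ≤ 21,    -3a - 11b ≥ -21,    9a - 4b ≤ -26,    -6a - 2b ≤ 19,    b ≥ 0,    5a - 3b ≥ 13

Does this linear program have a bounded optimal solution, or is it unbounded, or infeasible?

The boundaries -3a - 11b = -21 and b = 0 meet at (7, 0), but that point violates 9a - 4b ≤ -26. Every candidate vertex is excluded by some other constraint, so the feasible region is empty.

infeasible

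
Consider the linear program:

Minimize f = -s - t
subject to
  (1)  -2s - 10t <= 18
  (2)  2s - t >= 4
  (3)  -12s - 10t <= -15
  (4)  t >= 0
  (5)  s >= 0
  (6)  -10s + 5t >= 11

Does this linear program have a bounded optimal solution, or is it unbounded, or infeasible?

infeasible

Constraints 2s - t ≥ 4 and -10s + 5t ≥ 11 have parallel boundaries but demand opposite sides — no point can satisfy both, so the region is empty.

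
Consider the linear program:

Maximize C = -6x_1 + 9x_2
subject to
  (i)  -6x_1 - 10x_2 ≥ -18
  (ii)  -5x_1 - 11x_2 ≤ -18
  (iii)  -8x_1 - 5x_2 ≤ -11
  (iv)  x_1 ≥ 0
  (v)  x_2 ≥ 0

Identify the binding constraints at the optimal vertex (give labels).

Corner points and C = -6x_1 + 9x_2:
  (9/8, 9/8) → C = 27/8
  (2/5, 39/25) → C = 291/25
  (31/63, 89/63) → C = 205/21

The maximum is at (2/5, 39/25). Substituting into each constraint, equality holds for (i) and (iii); the remaining constraints have slack.

(i) and (iii)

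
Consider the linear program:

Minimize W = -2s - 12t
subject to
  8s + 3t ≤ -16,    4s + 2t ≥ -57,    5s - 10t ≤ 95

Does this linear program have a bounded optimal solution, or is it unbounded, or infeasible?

unbounded

From the feasible point (25/19, -168/19), moving in the direction (-3, 8) keeps every constraint satisfied while W decreases without bound.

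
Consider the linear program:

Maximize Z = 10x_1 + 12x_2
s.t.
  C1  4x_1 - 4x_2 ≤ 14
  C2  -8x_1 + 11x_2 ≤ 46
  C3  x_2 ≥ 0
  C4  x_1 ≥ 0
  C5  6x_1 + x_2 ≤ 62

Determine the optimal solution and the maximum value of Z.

x_1 = 318/37, x_2 = 386/37, maximum Z = 7812/37

Extreme points and Z = 10x_1 + 12x_2:
  (7/2, 0) → Z = 35
  (131/14, 41/7) → Z = 1147/7
  (0, 46/11) → Z = 552/11
  (318/37, 386/37) → Z = 7812/37
  (0, 0) → Z = 0

The optimum lies where -8x_1 + 11x_2 = 46 and 6x_1 + x_2 = 62.
Solving simultaneously gives x_1 = 318/37, x_2 = 386/37.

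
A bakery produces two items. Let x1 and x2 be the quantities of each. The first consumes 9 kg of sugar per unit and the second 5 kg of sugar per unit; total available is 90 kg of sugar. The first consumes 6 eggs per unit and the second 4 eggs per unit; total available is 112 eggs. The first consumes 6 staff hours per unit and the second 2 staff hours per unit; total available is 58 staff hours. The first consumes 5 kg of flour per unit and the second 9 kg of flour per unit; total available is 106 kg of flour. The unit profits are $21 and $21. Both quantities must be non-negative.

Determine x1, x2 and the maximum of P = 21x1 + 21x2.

x1 = 5, x2 = 9, maximum P = 294

Vertices and P = 21x1 + 21x2:
  (0, 0) → P = 0
  (0, 106/9) → P = 742/3
  (29/3, 0) → P = 203
  (55/6, 3/2) → P = 224
  (5, 9) → P = 294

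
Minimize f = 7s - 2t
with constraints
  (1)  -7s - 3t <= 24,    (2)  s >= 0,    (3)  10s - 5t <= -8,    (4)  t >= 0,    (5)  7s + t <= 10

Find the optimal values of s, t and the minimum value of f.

Extreme points and f = 7s - 2t:
  (0, 8/5) → f = -16/5
  (0, 10) → f = -20
  (14/15, 52/15) → f = -2/5

At the optimal vertex, s = 0 and 7s + t = 10.
Solving simultaneously gives s = 0, t = 10.

s = 0, t = 10, minimum f = -20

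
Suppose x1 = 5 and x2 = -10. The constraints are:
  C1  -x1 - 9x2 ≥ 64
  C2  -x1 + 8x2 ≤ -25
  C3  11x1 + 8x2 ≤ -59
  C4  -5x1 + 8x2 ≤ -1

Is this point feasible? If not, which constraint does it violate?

Constraint C3: 11x1 + 8x2 = -25, which is not ≤ -59. All other constraints are satisfied.

not feasible — violates C3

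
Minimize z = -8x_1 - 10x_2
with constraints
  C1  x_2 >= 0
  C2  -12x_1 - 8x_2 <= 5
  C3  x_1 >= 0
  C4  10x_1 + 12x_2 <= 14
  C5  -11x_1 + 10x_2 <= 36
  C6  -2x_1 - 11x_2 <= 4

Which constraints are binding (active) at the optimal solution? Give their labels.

Vertices and z = -8x_1 - 10x_2:
  (0, 0) → z = 0
  (7/5, 0) → z = -56/5
  (0, 7/6) → z = -35/3

The minimum is at (0, 7/6). Substituting into each constraint, equality holds for C3 and C4; the remaining constraints have slack.

C3 and C4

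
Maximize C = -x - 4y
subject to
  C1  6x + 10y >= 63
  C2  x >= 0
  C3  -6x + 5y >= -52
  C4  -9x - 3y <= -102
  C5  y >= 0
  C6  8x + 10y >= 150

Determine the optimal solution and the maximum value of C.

Extreme points and C = -x - 4y:
  (0, 34) → C = -136
  (127/10, 121/25) → C = -1603/50
  (95/11, 89/11) → C = -41
The feasible region is unbounded (it extends along (0, 1), (5, 6)), but C strictly decreases along every unbounded feasible direction, so there is no improving ray and the maximum is attained at a vertex.

x = 127/10, y = 121/25, maximum C = -1603/50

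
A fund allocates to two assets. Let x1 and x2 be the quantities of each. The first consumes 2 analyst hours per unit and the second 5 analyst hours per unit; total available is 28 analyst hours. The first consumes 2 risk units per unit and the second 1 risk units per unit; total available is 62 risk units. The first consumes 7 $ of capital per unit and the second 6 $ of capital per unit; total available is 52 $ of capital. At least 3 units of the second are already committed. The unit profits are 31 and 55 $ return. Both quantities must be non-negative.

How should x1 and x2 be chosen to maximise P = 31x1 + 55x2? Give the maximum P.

x1 = 4, x2 = 4, maximum P = 344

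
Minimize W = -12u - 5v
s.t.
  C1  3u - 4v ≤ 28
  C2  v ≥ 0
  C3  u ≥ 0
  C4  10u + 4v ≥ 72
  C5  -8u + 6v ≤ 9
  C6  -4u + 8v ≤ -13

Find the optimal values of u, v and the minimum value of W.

Feasible corners and W = -12u - 5v:
  (28/3, 0) → W = -112
  (43/2, 73/8) → W = -2429/8
  (36/5, 0) → W = -432/5
  (157/24, 79/48) → W = -4163/48

The binding constraints are 3u - 4v = 28 and -4u + 8v = -13.
Solving simultaneously gives u = 43/2, v = 73/8.

u = 43/2, v = 73/8, minimum W = -2429/8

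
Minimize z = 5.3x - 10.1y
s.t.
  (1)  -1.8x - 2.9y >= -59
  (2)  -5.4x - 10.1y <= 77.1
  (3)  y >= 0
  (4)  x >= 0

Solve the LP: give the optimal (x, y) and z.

Extreme points and z = 5.3x - 10.1y:
  (295/9, 0) → z = 3127/18
  (0, 590/29) → z = -5959/29
  (0, 0) → z = 0

The optimum lies where -1.8x - 2.9y = -59 and x = 0.
Solving simultaneously gives x = 0, y = 590/29.

x = 0, y = 590/29, minimum z = -5959/29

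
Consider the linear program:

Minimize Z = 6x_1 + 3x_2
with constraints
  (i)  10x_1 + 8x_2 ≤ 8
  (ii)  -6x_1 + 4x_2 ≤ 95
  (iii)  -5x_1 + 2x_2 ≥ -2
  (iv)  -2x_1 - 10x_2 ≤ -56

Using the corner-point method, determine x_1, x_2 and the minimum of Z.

Feasible corners and Z = 6x_1 + 3x_2:
  (-91/11, 499/44) → Z = -687/44
  (-92/21, 136/21) → Z = -48/7
  (-363/34, 263/34) → Z = -1389/34

x_1 = -363/34, x_2 = 263/34, minimum Z = -1389/34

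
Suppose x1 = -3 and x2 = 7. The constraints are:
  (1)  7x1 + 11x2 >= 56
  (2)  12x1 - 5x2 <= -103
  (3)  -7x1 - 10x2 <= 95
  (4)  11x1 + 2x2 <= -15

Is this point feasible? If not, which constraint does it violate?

Constraint (2): 12x1 - 5x2 = -71, which is not ≤ -103. All other constraints are satisfied.

not feasible — violates (2)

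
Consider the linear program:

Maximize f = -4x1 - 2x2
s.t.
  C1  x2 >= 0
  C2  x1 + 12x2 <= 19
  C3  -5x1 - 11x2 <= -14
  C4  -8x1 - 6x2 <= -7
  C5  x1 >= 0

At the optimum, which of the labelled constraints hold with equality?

C3 and C5

Corner points and f = -4x1 - 2x2:
  (19, 0) → f = -76
  (14/5, 0) → f = -56/5
  (0, 19/12) → f = -19/6
  (0, 14/11) → f = -28/11

The maximum is at (0, 14/11). Substituting into each constraint, equality holds for C3 and C5; the remaining constraints have slack.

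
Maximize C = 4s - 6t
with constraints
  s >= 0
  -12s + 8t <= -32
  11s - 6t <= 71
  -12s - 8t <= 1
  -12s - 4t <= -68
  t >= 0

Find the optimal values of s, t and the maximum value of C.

Corner points and C = 4s - 6t:
  (47/2, 125/4) → C = -187/2
  (14/3, 3) → C = 2/3
  (71/11, 0) → C = 284/11
  (17/3, 0) → C = 68/3

The optimum lies where 11s - 6t = 71 and t = 0.
Solving simultaneously gives s = 71/11, t = 0.

s = 71/11, t = 0, maximum C = 284/11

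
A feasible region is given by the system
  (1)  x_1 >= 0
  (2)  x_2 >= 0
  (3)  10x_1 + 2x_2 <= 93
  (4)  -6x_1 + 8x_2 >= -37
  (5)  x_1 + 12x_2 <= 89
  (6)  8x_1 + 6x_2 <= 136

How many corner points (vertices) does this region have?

Intersecting each pair of boundary lines and keeping only the points that satisfy every inequality leaves:
  (0, 0)
  (0, 89/12)
  (37/6, 0)
  (409/46, 47/23)
  (469/59, 797/118)

5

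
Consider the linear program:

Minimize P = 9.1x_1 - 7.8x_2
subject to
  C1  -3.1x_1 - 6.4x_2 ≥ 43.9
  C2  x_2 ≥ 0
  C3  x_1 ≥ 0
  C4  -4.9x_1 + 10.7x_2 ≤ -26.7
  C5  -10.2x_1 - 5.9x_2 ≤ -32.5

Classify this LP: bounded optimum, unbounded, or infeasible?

infeasible

The boundaries -3.1x_1 - 6.4x_2 = 43.9 and -10.2x_1 - 5.9x_2 = -32.5 meet at (46701/4699, -54853/4699), but that point violates x_2 ≥ 0. Every candidate vertex is excluded by some other constraint, so the feasible region is empty.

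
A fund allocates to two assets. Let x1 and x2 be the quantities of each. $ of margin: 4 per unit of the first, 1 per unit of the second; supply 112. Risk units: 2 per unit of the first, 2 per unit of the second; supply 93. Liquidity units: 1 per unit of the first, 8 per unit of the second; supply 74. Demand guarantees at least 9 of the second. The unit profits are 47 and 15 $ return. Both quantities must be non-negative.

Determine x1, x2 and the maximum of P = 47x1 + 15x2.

x1 = 2, x2 = 9, maximum P = 229

Feasible corners and P = 47x1 + 15x2:
  (0, 37/4) → P = 555/4
  (0, 9) → P = 135
  (2, 9) → P = 229

The binding constraints are x1 + 8x2 = 74 and x2 = 9.
Solving simultaneously gives x1 = 2, x2 = 9.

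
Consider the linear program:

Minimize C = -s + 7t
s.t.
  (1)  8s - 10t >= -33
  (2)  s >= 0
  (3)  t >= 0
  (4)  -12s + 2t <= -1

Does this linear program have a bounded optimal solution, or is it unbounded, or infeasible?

unbounded

From the feasible point (19/26, 101/26), moving in the direction (1, 0) keeps every constraint satisfied while C decreases without bound.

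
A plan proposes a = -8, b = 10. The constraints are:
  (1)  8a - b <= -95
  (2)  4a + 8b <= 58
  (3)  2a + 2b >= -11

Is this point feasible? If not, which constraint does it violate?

not feasible — violates (1)

Constraint (1): 8a - b = -74, which is not ≤ -95. All other constraints are satisfied.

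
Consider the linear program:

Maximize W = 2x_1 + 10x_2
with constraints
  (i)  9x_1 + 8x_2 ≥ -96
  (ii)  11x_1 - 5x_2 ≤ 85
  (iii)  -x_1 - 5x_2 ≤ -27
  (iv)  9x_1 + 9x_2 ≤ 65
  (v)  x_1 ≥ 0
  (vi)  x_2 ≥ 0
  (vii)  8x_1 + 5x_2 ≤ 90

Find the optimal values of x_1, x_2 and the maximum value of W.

x_1 = 0, x_2 = 65/9, maximum W = 650/9

Corner points and W = 2x_1 + 10x_2:
  (41/18, 89/18) → W = 54
  (0, 27/5) → W = 54
  (0, 65/9) → W = 650/9

The binding constraints are 9x_1 + 9x_2 = 65 and x_1 = 0.
Solving simultaneously gives x_1 = 0, x_2 = 65/9.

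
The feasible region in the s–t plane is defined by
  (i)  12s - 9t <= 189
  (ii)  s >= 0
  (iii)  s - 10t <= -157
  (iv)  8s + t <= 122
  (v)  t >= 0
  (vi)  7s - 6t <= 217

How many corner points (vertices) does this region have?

Pairwise boundary intersections that survive every other constraint:
  (0, 157/10)
  (0, 122)
  (1063/81, 1378/81)

3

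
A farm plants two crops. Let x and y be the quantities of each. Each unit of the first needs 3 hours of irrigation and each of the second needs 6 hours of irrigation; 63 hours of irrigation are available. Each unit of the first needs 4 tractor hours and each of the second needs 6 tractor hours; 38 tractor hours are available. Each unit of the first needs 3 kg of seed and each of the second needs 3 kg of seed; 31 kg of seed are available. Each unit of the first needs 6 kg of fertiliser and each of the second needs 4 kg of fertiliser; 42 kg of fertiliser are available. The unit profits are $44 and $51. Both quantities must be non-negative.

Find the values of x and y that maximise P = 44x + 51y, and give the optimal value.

x = 5, y = 3, maximum P = 373

Feasible corners and P = 44x + 51y:
  (0, 0) → P = 0
  (0, 19/3) → P = 323
  (7, 0) → P = 308
  (5, 3) → P = 373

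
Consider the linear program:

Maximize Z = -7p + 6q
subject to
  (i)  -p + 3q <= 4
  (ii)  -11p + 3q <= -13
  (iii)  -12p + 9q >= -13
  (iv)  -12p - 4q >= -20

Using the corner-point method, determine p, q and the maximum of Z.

Vertices and Z = -7p + 6q:
  (26/21, 13/63) → Z = -52/7
  (7/5, 4/5) → Z = -5
  (58/39, 7/13) → Z = -280/39

At the optimal vertex, -11p + 3q = -13 and -12p - 4q = -20.
Solving simultaneously gives p = 7/5, q = 4/5.

p = 7/5, q = 4/5, maximum Z = -5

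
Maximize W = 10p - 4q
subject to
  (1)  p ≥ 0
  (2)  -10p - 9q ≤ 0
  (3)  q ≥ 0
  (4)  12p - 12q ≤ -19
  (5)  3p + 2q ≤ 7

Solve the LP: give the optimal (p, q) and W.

p = 23/30, q = 47/20, maximum W = -26/15

Feasible corners and W = 10p - 4q:
  (0, 19/12) → W = -19/3
  (0, 7/2) → W = -14
  (23/30, 47/20) → W = -26/15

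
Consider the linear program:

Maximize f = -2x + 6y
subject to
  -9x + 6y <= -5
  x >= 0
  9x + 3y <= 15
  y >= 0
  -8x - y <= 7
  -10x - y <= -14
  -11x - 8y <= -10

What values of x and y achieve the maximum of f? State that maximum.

x = 35/27, y = 10/9, maximum f = 110/27

Extreme points and f = -2x + 6y:
  (35/27, 10/9) → f = 110/27
  (89/69, 76/69) → f = 278/69
  (5/3, 0) → f = -10/3
  (7/5, 0) → f = -14/5

At the optimal vertex, -9x + 6y = -5 and 9x + 3y = 15.
Solving simultaneously gives x = 35/27, y = 10/9.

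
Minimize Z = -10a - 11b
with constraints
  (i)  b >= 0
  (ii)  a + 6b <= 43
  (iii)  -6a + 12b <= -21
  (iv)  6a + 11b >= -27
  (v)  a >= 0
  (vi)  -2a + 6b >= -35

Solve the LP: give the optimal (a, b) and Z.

Feasible corners and Z = -10a - 11b:
  (7/2, 0) → Z = -35
  (35/2, 0) → Z = -175
  (107/8, 79/16) → Z = -3009/16
  (26, 17/6) → Z = -1747/6

a = 26, b = 17/6, minimum Z = -1747/6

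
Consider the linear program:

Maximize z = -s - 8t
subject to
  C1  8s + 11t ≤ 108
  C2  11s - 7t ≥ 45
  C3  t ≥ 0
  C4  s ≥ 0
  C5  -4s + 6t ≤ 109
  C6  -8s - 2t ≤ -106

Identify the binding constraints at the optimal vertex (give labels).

Corner points and z = -s - 8t:
  (27/2, 0) → z = -27/2
  (475/36, 2/9) → z = -539/36
  (53/4, 0) → z = -53/4

The maximum is at (53/4, 0). Substituting into each constraint, equality holds for C3 and C6; the remaining constraints have slack.

C3 and C6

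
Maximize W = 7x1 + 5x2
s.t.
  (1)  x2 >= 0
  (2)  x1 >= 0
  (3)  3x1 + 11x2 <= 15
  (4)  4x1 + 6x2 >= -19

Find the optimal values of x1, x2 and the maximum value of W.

Extreme points and W = 7x1 + 5x2:
  (0, 0) → W = 0
  (5, 0) → W = 35
  (0, 15/11) → W = 75/11

x1 = 5, x2 = 0, maximum W = 35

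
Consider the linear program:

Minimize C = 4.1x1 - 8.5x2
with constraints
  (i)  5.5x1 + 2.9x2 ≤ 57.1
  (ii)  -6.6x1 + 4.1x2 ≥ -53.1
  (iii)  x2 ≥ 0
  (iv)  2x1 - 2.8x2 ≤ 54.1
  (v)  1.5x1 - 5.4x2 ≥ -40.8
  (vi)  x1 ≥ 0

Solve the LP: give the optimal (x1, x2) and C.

x1 = 0, x2 = 68/9, minimum C = -578/9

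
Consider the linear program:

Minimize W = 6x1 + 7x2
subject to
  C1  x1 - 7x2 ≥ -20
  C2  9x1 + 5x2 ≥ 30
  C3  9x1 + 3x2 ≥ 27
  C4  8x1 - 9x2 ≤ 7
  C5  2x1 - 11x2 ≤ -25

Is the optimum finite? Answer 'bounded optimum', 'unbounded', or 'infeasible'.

Vertices and W = 6x1 + 7x2:
  (43/22, 69/22) → W = 741/22
  (229/47, 167/47) → W = 2543/47
  (74/35, 93/35) → W = 219/7
  (151/35, 107/35) → W = 331/7
The feasible region has finitely many vertices and no improving ray; the minimum is 219/7 at (74/35, 93/35).

bounded optimum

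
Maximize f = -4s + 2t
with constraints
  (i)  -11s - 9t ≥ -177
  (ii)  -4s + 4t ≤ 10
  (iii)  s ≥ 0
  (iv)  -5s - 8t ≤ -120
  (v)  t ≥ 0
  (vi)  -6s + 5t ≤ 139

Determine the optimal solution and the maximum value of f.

Extreme points and f = -4s + 2t:
  (309/40, 409/40) → f = -209/20
  (336/43, 435/43) → f = -474/43
  (100/13, 265/26) → f = -135/13

At the optimal vertex, -4s + 4t = 10 and -5s - 8t = -120.
Solving simultaneously gives s = 100/13, t = 265/26.

s = 100/13, t = 265/26, maximum f = -135/13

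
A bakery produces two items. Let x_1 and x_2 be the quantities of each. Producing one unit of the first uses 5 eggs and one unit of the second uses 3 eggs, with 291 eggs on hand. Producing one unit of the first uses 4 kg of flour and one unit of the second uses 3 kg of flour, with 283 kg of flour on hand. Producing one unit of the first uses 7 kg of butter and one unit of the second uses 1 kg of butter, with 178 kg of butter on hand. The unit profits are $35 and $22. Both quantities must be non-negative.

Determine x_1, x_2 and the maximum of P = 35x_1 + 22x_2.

Vertices and P = 35x_1 + 22x_2:
  (0, 0) → P = 0
  (0, 283/3) → P = 6226/3
  (178/7, 0) → P = 890
  (8, 251/3) → P = 6362/3
  (243/16, 1147/16) → P = 33739/16

x_1 = 8, x_2 = 251/3, maximum P = 6362/3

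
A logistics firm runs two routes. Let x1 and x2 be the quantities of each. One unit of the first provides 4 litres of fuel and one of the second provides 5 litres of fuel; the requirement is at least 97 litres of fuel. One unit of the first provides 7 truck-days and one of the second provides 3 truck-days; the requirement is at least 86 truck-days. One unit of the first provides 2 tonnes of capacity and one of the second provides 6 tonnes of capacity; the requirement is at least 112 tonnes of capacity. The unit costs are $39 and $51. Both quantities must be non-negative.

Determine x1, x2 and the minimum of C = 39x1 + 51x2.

x1 = 5, x2 = 17, minimum C = 1062

Feasible corners and C = 39x1 + 51x2:
  (0, 86/3) → C = 1462
  (56, 0) → C = 2184
  (5, 17) → C = 1062
The feasible region is unbounded (it extends along (0, 1), (1, 0)), but C strictly increases along every unbounded feasible direction, so there is no improving ray and the minimum is attained at a vertex.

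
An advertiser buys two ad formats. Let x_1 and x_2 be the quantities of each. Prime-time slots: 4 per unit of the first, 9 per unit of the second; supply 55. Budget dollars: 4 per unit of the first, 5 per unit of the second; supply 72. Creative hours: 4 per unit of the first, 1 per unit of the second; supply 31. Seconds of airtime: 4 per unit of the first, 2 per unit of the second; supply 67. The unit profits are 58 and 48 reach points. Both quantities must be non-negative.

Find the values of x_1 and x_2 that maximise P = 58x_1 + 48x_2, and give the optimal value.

Vertices and P = 58x_1 + 48x_2:
  (0, 0) → P = 0
  (0, 55/9) → P = 880/3
  (31/4, 0) → P = 899/2
  (7, 3) → P = 550

The binding constraints are 4x_1 + 9x_2 = 55 and 4x_1 + x_2 = 31.
Solving simultaneously gives x_1 = 7, x_2 = 3.

x_1 = 7, x_2 = 3, maximum P = 550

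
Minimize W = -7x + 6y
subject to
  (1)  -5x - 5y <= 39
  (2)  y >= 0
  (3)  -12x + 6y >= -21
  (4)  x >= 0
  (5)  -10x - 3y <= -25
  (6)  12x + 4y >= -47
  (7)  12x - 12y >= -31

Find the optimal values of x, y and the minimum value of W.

Feasible corners and W = -7x + 6y:
  (71/32, 15/16) → W = -317/32
  (73/12, 26/3) → W = 113/12
  (69/52, 305/78) → W = 737/52

x = 71/32, y = 15/16, minimum W = -317/32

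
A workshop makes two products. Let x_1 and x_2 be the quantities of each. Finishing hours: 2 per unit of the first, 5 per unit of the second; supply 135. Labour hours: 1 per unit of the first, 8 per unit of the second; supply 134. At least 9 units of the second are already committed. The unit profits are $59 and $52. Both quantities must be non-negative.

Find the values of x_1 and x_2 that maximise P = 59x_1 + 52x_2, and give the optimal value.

Extreme points and P = 59x_1 + 52x_2:
  (0, 67/4) → P = 871
  (0, 9) → P = 468
  (410/11, 133/11) → P = 31106/11
  (45, 9) → P = 3123

The binding constraints are 2x_1 + 5x_2 = 135 and x_2 = 9.
Solving simultaneously gives x_1 = 45, x_2 = 9.

x_1 = 45, x_2 = 9, maximum P = 3123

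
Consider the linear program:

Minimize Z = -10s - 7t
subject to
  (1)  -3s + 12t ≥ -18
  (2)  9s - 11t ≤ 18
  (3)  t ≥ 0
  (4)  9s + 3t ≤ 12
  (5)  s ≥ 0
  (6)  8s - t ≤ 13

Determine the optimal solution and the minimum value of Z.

Corner points and Z = -10s - 7t:
  (4/3, 0) → Z = -40/3
  (0, 0) → Z = 0
  (0, 4) → Z = -28

s = 0, t = 4, minimum Z = -28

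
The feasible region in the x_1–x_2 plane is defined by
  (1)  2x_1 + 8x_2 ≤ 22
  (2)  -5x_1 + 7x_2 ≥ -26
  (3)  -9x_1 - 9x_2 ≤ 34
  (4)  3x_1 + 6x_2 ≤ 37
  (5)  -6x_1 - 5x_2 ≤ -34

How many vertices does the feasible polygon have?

3

The feasible vertices (each the meet of two boundaries and inside every other half-plane) are:
  (181/27, 29/27)
  (81/19, 32/19)
  (368/67, 14/67)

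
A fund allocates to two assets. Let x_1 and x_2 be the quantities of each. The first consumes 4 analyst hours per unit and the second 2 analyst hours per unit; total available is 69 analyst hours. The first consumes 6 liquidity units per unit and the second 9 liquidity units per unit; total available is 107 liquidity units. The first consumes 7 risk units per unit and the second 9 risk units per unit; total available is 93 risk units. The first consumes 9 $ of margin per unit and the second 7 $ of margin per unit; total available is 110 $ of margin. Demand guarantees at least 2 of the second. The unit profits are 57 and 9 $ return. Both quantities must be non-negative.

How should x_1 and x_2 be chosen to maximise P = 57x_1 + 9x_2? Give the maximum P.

x_1 = 32/3, x_2 = 2, maximum P = 626

Extreme points and P = 57x_1 + 9x_2:
  (0, 31/3) → P = 93
  (0, 2) → P = 18
  (339/32, 67/32) → P = 9963/16
  (32/3, 2) → P = 626

The optimum lies where 9x_1 + 7x_2 = 110 and x_2 = 2.
Solving simultaneously gives x_1 = 32/3, x_2 = 2.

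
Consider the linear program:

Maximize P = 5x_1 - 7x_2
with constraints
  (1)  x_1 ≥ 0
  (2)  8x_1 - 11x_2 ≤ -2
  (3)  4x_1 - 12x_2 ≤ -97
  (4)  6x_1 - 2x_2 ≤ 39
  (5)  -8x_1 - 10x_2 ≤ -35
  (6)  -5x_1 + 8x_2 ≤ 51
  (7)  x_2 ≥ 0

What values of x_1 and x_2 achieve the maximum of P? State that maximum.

Corner points and P = 5x_1 - 7x_2:
  (331/32, 369/32) → P = -29
  (41/7, 281/28) → P = -1147/28
  (207/19, 501/38) → P = -1437/38

x_1 = 331/32, x_2 = 369/32, maximum P = -29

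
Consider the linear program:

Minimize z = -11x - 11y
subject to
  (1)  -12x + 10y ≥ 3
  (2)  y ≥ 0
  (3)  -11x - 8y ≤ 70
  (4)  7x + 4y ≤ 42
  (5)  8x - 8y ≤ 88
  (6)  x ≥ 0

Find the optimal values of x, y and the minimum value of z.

x = 0, y = 21/2, minimum z = -231/2

Vertices and z = -11x - 11y:
  (204/59, 525/118) → z = -10263/118
  (0, 3/10) → z = -33/10
  (0, 21/2) → z = -231/2

At the optimal vertex, 7x + 4y = 42 and x = 0.
Solving simultaneously gives x = 0, y = 21/2.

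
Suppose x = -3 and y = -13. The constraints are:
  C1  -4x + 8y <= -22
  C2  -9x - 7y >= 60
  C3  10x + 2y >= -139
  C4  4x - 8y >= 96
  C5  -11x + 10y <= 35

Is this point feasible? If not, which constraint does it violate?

not feasible — violates C4

Constraint C4: 4x - 8y = 92, which is not ≥ 96. All other constraints are satisfied.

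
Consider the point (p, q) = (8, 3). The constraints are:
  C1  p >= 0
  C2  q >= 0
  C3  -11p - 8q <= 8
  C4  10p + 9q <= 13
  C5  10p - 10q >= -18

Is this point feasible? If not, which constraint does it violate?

Constraint C4: 10p + 9q = 107, which is not ≤ 13. All other constraints are satisfied.

not feasible — violates C4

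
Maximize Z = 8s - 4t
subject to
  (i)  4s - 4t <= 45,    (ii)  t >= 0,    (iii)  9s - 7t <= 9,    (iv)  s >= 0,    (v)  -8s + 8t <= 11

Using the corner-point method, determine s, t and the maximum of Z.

Feasible corners and Z = 8s - 4t:
  (1, 0) → Z = 8
  (0, 0) → Z = 0
  (149/16, 171/16) → Z = 127/4
  (0, 11/8) → Z = -11/2

The optimum lies where 9s - 7t = 9 and -8s + 8t = 11.
Solving simultaneously gives s = 149/16, t = 171/16.

s = 149/16, t = 171/16, maximum Z = 127/4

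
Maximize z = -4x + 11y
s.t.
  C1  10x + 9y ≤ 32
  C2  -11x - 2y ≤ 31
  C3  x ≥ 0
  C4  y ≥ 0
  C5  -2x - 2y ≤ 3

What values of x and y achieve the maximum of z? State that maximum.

x = 0, y = 32/9, maximum z = 352/9

Corner points and z = -4x + 11y:
  (0, 32/9) → z = 352/9
  (16/5, 0) → z = -64/5
  (0, 0) → z = 0

The binding constraints are 10x + 9y = 32 and x = 0.
Solving simultaneously gives x = 0, y = 32/9.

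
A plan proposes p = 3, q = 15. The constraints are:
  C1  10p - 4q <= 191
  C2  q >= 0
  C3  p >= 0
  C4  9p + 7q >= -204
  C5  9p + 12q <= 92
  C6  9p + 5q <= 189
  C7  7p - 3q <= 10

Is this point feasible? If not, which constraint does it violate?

Constraint C5: 9p + 12q = 207, which is not ≤ 92. All other constraints are satisfied.

not feasible — violates C5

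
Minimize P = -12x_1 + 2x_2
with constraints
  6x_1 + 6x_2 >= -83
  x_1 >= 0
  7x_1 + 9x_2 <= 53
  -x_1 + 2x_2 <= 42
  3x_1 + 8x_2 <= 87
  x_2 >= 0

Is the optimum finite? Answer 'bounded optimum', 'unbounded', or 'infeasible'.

bounded optimum

Feasible corners and P = -12x_1 + 2x_2:
  (0, 53/9) → P = 106/9
  (0, 0) → P = 0
  (53/7, 0) → P = -636/7
The feasible region has finitely many vertices and no improving ray; the minimum is -636/7 at (53/7, 0).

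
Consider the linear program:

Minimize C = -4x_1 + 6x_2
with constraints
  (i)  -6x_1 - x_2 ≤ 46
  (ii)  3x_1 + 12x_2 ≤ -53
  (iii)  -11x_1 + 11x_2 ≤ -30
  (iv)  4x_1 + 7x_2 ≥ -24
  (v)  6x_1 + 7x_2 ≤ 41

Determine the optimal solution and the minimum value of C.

Corner points and C = -4x_1 + 6x_2:
  (83/27, -140/27) → C = -1172/27
  (863/51, -147/17) → C = -6098/51
  (65/2, -22) → C = -262

At the optimal vertex, 4x_1 + 7x_2 = -24 and 6x_1 + 7x_2 = 41.
Solving simultaneously gives x_1 = 65/2, x_2 = -22.

x_1 = 65/2, x_2 = -22, minimum C = -262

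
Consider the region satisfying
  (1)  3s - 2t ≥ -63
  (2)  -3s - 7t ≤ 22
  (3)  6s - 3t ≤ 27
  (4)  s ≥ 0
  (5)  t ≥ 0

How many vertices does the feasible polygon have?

Intersecting each pair of boundary lines and keeping only the points that satisfy every inequality leaves:
  (81, 153)
  (0, 63/2)
  (9/2, 0)
  (0, 0)

4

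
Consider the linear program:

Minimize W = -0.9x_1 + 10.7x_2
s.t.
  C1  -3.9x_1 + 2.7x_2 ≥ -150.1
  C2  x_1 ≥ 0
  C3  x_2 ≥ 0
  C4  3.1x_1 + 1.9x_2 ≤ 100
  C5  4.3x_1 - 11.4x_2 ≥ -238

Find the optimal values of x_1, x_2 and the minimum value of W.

x_1 = 1000/31, x_2 = 0, minimum W = -900/31

Vertices and W = -0.9x_1 + 10.7x_2:
  (0, 0) → W = 0
  (0, 1190/57) → W = 12733/57
  (1000/31, 0) → W = -900/31
  (3620/229, 116780/4351) → W = 1187644/4351

The optimum lies where x_2 = 0 and 3.1x_1 + 1.9x_2 = 100.
Solving simultaneously gives x_1 = 1000/31, x_2 = 0.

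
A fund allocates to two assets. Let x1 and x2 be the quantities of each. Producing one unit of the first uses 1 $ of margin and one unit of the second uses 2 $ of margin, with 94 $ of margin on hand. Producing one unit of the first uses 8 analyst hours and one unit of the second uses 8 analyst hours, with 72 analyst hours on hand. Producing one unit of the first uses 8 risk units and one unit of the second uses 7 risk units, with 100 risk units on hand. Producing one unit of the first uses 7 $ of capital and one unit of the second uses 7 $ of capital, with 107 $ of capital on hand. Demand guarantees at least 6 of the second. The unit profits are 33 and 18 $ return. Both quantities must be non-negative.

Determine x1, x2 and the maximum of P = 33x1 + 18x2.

Corner points and P = 33x1 + 18x2:
  (0, 9) → P = 162
  (0, 6) → P = 108
  (3, 6) → P = 207

The optimum lies where 8x1 + 8x2 = 72 and x2 = 6.
Solving simultaneously gives x1 = 3, x2 = 6.

x1 = 3, x2 = 6, maximum P = 207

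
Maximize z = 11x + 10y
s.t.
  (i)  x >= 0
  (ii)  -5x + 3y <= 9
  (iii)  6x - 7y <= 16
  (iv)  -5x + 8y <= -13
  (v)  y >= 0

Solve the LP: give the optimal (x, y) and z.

Extreme points and z = 11x + 10y:
  (37/13, 2/13) → z = 427/13
  (8/3, 0) → z = 88/3
  (13/5, 0) → z = 143/5

The optimum lies where 6x - 7y = 16 and -5x + 8y = -13.
Solving simultaneously gives x = 37/13, y = 2/13.

x = 37/13, y = 2/13, maximum z = 427/13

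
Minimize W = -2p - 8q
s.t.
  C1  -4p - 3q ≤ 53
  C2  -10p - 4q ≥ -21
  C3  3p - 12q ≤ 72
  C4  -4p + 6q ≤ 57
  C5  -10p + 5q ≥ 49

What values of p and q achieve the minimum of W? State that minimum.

Corner points and W = -2p - 8q:
  (-163/12, 4/9) → W = 425/18
  (-206/25, -167/25) → W = 1748/25
  (-51/38, 327/38) → W = -1257/19
  (-91/90, 70/9) → W = -301/5

p = -51/38, q = 327/38, minimum W = -1257/19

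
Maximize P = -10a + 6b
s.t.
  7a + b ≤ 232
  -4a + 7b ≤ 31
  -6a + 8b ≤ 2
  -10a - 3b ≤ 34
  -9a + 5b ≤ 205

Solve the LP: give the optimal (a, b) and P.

a = -139/49, b = -92/49, maximum P = 838/49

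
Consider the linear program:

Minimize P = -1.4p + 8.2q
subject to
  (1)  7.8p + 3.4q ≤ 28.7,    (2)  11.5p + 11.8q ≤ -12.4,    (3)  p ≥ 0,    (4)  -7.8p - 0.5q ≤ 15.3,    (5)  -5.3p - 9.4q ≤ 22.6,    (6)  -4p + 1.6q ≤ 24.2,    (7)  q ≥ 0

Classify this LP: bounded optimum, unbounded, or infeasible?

infeasible

The boundaries 7.8p + 3.4q = 28.7 and p = 0 meet at (0, 287/34), but that point violates 11.5p + 11.8q ≤ -12.4. Every candidate vertex is excluded by some other constraint, so the feasible region is empty.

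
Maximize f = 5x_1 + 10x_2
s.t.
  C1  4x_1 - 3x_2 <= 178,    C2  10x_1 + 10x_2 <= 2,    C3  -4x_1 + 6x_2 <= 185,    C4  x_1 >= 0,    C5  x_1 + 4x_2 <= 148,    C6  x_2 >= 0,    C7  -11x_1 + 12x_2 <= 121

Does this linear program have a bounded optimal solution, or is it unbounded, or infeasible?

bounded optimum

Extreme points and f = 5x_1 + 10x_2:
  (0, 1/5) → f = 2
  (1/5, 0) → f = 1
  (0, 0) → f = 0
The feasible region has finitely many vertices and no improving ray; the maximum is 2 at (0, 1/5).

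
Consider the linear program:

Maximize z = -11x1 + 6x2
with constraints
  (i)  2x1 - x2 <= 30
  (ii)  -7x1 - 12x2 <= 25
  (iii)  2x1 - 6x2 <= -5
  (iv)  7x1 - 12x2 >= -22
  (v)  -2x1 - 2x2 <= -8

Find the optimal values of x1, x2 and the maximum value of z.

Feasible corners and z = -11x1 + 6x2:
  (37/2, 7) → z = -323/2
  (382/17, 254/17) → z = -2678/17
  (19/8, 13/8) → z = -131/8
  (26/19, 50/19) → z = 14/19

At the optimal vertex, 7x1 - 12x2 = -22 and -2x1 - 2x2 = -8.
Solving simultaneously gives x1 = 26/19, x2 = 50/19.

x1 = 26/19, x2 = 50/19, maximum z = 14/19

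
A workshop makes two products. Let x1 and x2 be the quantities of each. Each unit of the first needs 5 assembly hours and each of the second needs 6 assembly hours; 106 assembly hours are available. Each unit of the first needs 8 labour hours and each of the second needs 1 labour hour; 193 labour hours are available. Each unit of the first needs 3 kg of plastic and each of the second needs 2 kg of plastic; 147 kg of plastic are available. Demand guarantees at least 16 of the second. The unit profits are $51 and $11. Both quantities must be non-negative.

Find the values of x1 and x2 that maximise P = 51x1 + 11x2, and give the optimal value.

Feasible corners and P = 51x1 + 11x2:
  (0, 53/3) → P = 583/3
  (0, 16) → P = 176
  (2, 16) → P = 278

x1 = 2, x2 = 16, maximum P = 278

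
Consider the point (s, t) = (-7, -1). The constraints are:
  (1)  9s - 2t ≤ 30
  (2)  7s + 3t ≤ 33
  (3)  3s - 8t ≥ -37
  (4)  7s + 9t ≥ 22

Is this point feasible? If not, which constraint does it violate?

not feasible — violates (4)

Constraint (4): 7s + 9t = -58, which is not ≥ 22. All other constraints are satisfied.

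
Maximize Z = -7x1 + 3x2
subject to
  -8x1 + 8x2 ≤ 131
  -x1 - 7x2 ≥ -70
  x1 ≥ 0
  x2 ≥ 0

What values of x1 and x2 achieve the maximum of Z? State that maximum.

The binding constraints are -x1 - 7x2 = -70 and x1 = 0.
Solving simultaneously gives x1 = 0, x2 = 10.

x1 = 0, x2 = 10, maximum Z = 30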